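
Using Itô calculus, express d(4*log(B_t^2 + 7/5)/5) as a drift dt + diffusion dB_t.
d(4*log(B_t^2 + 7/5)/5) = (4*(7 - 5*B_t^2)/(5*B_t^2 + 7)^2) dt + (8*B_t/(5*B_t^2 + 7)) dB_t

Itô's formula for f(B_t) gives d f(B_t) = f'(B_t) dB_t + (1/2) f''(B_t) dt. Compute derivatives of f(x) = 4*log(x^2 + 7/5)/5:
  f'(x)  = 8*x/(5*x^2 + 7)
  f''(x) = 8*(7 - 5*x^2)/(5*x^2 + 7)^2
Substitute x = B_t and multiply the f'' term by 1/2:
  drift     = (1/2) * (8*(7 - 5*x^2)/(5*x^2 + 7)^2) evaluated at B_t = 4*(7 - 5*B_t^2)/(5*B_t^2 + 7)^2
  diffusion = (8*x/(5*x^2 + 7)) evaluated at B_t = 8*B_t/(5*B_t^2 + 7)
Therefore d(4*log(B_t^2 + 7/5)/5) = (4*(7 - 5*B_t^2)/(5*B_t^2 + 7)^2) dt + (8*B_t/(5*B_t^2 + 7)) dB_t.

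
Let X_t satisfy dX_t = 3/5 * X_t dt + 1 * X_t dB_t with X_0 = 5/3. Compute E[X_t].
E[X_t] = 5*exp(3*t/5)/3

For GBM dX = mu X dt + sigma X dB with X_0 = x_0, apply Itô to Y = log X: dY = (mu - sigma^2/2) dt + sigma dB, so Y_t = log(x_0) + (mu - sigma^2/2) t + sigma B_t and hence X_t = x_0 * exp((mu - sigma^2/2) t + sigma B_t).
With mu = 3/5, sigma = 1, x_0 = 5/3, this gives:
  X_t = 5/3 * exp((1/10) * t + (1) * B_t).
Since sigma*B_t ~ Normal(0, sigma^2 t), E[exp(sigma*B_t)] = exp(sigma^2 t / 2); so E[X_t] = x_0 * exp((mu - sigma^2/2) t) * exp(sigma^2 t / 2) = x_0 * exp(mu t) = 5*exp(3*t/5)/3.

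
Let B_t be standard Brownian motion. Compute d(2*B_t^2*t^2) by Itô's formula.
d(2*B_t^2*t^2) = (2*t*(2*B_t^2 + t)) dt + (4*B_t*t^2) dB_t

Itô's formula for f(t, x): d f(t, B_t) = (f_t + (1/2) f_xx) dt + f_x dB_t. Compute partials of f(t, x) = 2*t^2*x^2:
  f_t(t,x)  = 4*t*x^2
  f_x(t,x)  = 4*t^2*x
  f_xx(t,x) = 4*t^2
Assemble drift = f_t + (1/2) f_xx = 2*t*(t + 2*x^2) and diffusion = f_x = 4*t^2*x. Substituting x = B_t:
  d(2*B_t^2*t^2) = (2*t*(2*B_t^2 + t)) dt + (4*B_t*t^2) dB_t.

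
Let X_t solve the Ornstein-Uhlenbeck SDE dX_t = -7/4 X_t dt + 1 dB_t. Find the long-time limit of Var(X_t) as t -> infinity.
lim Var(X_t) = 2/7

The OU SDE dX = -theta X dt + sigma dB admits the integrating factor exp(theta t): d(exp(theta t) X_t) = sigma exp(theta t) dB_t. Integrating from 0 to t gives X_t = x_0 * exp(-theta t) + sigma * int_0^t exp(-theta (t-s)) dB_s for any initial x_0. The Itô integral has variance (by the Itô isometry) sigma^2 * int_0^t exp(-2 theta (t - s)) ds = sigma^2 * (1 - exp(-2 theta t)) / (2 theta), independent of x_0.
With theta = 7/4, sigma = 1:
  Var(X_t) = (1)^2 * (1 - exp(-2*7/4 t)) / (2 * 7/4) = 2/7 - 2*exp(-7*t/2)/7.
As t -> infinity, exp(-2*7/4 t) -> 0, so the stationary variance is sigma^2 / (2 theta) = 2/7.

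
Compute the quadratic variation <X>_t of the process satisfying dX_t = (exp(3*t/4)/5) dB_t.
<X>_t = 2*exp(3*t/2)/75 - 2/75

For an Itô process dX_t = a(t) dt + b(t) dB_t, the quadratic variation is <X>_t = int_0^t b(s)^2 ds (the drift term does not contribute). Here b(s) = exp(3*s/4)/5, so
  b(s)^2 = exp(3*s/2)/25.
Integrating from 0 to t:
  <X>_t = int_0^t (exp(3*s/2)/25) ds = 2*exp(3*t/2)/75 - 2/75.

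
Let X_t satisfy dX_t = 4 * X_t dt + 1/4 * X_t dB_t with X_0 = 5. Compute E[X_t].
E[X_t] = 5*exp(4*t)

For GBM dX = mu X dt + sigma X dB with X_0 = x_0, apply Itô to Y = log X: dY = (mu - sigma^2/2) dt + sigma dB, so Y_t = log(x_0) + (mu - sigma^2/2) t + sigma B_t and hence X_t = x_0 * exp((mu - sigma^2/2) t + sigma B_t).
With mu = 4, sigma = 1/4, x_0 = 5, this gives:
  X_t = 5 * exp((127/32) * t + (1/4) * B_t).
Since sigma*B_t ~ Normal(0, sigma^2 t), E[exp(sigma*B_t)] = exp(sigma^2 t / 2); so E[X_t] = x_0 * exp((mu - sigma^2/2) t) * exp(sigma^2 t / 2) = x_0 * exp(mu t) = 5*exp(4*t).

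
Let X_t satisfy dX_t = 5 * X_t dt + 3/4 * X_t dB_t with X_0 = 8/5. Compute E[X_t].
E[X_t] = 8*exp(5*t)/5

For GBM dX = mu X dt + sigma X dB with X_0 = x_0, apply Itô to Y = log X: dY = (mu - sigma^2/2) dt + sigma dB, so Y_t = log(x_0) + (mu - sigma^2/2) t + sigma B_t and hence X_t = x_0 * exp((mu - sigma^2/2) t + sigma B_t).
With mu = 5, sigma = 3/4, x_0 = 8/5, this gives:
  X_t = 8/5 * exp((151/32) * t + (3/4) * B_t).
Since sigma*B_t ~ Normal(0, sigma^2 t), E[exp(sigma*B_t)] = exp(sigma^2 t / 2); so E[X_t] = x_0 * exp((mu - sigma^2/2) t) * exp(sigma^2 t / 2) = x_0 * exp(mu t) = 8*exp(5*t)/5.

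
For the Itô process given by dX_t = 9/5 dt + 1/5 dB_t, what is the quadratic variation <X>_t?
<X>_t = t/25

For an Itô process dX_t = a(t) dt + b(t) dB_t, the quadratic variation is <X>_t = int_0^t b(s)^2 ds (the drift term does not contribute). Here b(s) = 1/5, so
  b(s)^2 = 1/25.
Integrating from 0 to t:
  <X>_t = int_0^t (1/25) ds = t/25.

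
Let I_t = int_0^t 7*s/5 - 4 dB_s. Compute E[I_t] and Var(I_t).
E[I_t] = 0; Var(I_t) = t*(49*t^2 - 420*t + 1200)/75

The Itô integral of a deterministic integrand f(s) has mean 0 because each increment f(s) * (B_{s+ds} - B_s) has mean 0. By the Itô isometry:
  Var( int_0^t f(s) dB_s ) = E[ (int_0^t f(s) dB_s)^2 ] = int_0^t f(s)^2 ds.
Here f(s) = 7*s/5 - 4, so f(s)^2 = (7*s - 20)^2/25. Integrate:
  int_0^t ((7*s - 20)^2/25) ds = t*(49*t^2 - 420*t + 1200)/75.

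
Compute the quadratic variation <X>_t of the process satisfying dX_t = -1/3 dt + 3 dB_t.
<X>_t = 9*t

For an Itô process dX_t = a(t) dt + b(t) dB_t, the quadratic variation is <X>_t = int_0^t b(s)^2 ds (the drift term does not contribute). Here b(s) = 3, so
  b(s)^2 = 9.
Integrating from 0 to t:
  <X>_t = int_0^t (9) ds = 9*t.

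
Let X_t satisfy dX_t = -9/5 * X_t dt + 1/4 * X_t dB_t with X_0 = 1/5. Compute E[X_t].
E[X_t] = exp(-9*t/5)/5

For GBM dX = mu X dt + sigma X dB with X_0 = x_0, apply Itô to Y = log X: dY = (mu - sigma^2/2) dt + sigma dB, so Y_t = log(x_0) + (mu - sigma^2/2) t + sigma B_t and hence X_t = x_0 * exp((mu - sigma^2/2) t + sigma B_t).
With mu = -9/5, sigma = 1/4, x_0 = 1/5, this gives:
  X_t = 1/5 * exp((-293/160) * t + (1/4) * B_t).
Since sigma*B_t ~ Normal(0, sigma^2 t), E[exp(sigma*B_t)] = exp(sigma^2 t / 2); so E[X_t] = x_0 * exp((mu - sigma^2/2) t) * exp(sigma^2 t / 2) = x_0 * exp(mu t) = exp(-9*t/5)/5.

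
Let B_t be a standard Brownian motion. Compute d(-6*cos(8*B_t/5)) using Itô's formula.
d(-6*cos(8*B_t/5)) = (192*cos(8*B_t/5)/25) dt + (48*sin(8*B_t/5)/5) dB_t

Itô's formula for f(B_t) gives d f(B_t) = f'(B_t) dB_t + (1/2) f''(B_t) dt. Compute derivatives of f(x) = -6*cos(8*x/5):
  f'(x)  = 48*sin(8*x/5)/5
  f''(x) = 384*cos(8*x/5)/25
Substitute x = B_t and multiply the f'' term by 1/2:
  drift     = (1/2) * (384*cos(8*x/5)/25) evaluated at B_t = 192*cos(8*B_t/5)/25
  diffusion = (48*sin(8*x/5)/5) evaluated at B_t = 48*sin(8*B_t/5)/5
Therefore d(-6*cos(8*B_t/5)) = (192*cos(8*B_t/5)/25) dt + (48*sin(8*B_t/5)/5) dB_t.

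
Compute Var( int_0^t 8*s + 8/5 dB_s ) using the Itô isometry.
Var = 64*t*(25*t^2 + 15*t + 3)/75

The Itô integral of a deterministic integrand f(s) has mean 0 because each increment f(s) * (B_{s+ds} - B_s) has mean 0. By the Itô isometry:
  Var( int_0^t f(s) dB_s ) = E[ (int_0^t f(s) dB_s)^2 ] = int_0^t f(s)^2 ds.
Here f(s) = 8*s + 8/5, so f(s)^2 = 64*(5*s + 1)^2/25. Integrate:
  int_0^t (64*(5*s + 1)^2/25) ds = 64*t*(25*t^2 + 15*t + 3)/75.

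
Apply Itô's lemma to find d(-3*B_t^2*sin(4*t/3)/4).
d(-3*B_t^2*sin(4*t/3)/4) = (-B_t^2*cos(4*t/3) - 3*sin(4*t/3)/4) dt + (-3*B_t*sin(4*t/3)/2) dB_t

Itô's formula for f(t, x): d f(t, B_t) = (f_t + (1/2) f_xx) dt + f_x dB_t. Compute partials of f(t, x) = -3*x^2*sin(4*t/3)/4:
  f_t(t,x)  = -x^2*cos(4*t/3)
  f_x(t,x)  = -3*x*sin(4*t/3)/2
  f_xx(t,x) = -3*sin(4*t/3)/2
Assemble drift = f_t + (1/2) f_xx = -x^2*cos(4*t/3) - 3*sin(4*t/3)/4 and diffusion = f_x = -3*x*sin(4*t/3)/2. Substituting x = B_t:
  d(-3*B_t^2*sin(4*t/3)/4) = (-B_t^2*cos(4*t/3) - 3*sin(4*t/3)/4) dt + (-3*B_t*sin(4*t/3)/2) dB_t.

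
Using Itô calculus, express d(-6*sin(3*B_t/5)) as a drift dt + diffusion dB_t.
d(-6*sin(3*B_t/5)) = (27*sin(3*B_t/5)/25) dt + (-18*cos(3*B_t/5)/5) dB_t

Itô's formula for f(B_t) gives d f(B_t) = f'(B_t) dB_t + (1/2) f''(B_t) dt. Compute derivatives of f(x) = -6*sin(3*x/5):
  f'(x)  = -18*cos(3*x/5)/5
  f''(x) = 54*sin(3*x/5)/25
Substitute x = B_t and multiply the f'' term by 1/2:
  drift     = (1/2) * (54*sin(3*x/5)/25) evaluated at B_t = 27*sin(3*B_t/5)/25
  diffusion = (-18*cos(3*x/5)/5) evaluated at B_t = -18*cos(3*B_t/5)/5
Therefore d(-6*sin(3*B_t/5)) = (27*sin(3*B_t/5)/25) dt + (-18*cos(3*B_t/5)/5) dB_t.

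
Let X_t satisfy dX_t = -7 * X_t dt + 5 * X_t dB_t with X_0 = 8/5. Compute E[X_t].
E[X_t] = 8*exp(-7*t)/5

For GBM dX = mu X dt + sigma X dB with X_0 = x_0, apply Itô to Y = log X: dY = (mu - sigma^2/2) dt + sigma dB, so Y_t = log(x_0) + (mu - sigma^2/2) t + sigma B_t and hence X_t = x_0 * exp((mu - sigma^2/2) t + sigma B_t).
With mu = -7, sigma = 5, x_0 = 8/5, this gives:
  X_t = 8/5 * exp((-39/2) * t + (5) * B_t).
Since sigma*B_t ~ Normal(0, sigma^2 t), E[exp(sigma*B_t)] = exp(sigma^2 t / 2); so E[X_t] = x_0 * exp((mu - sigma^2/2) t) * exp(sigma^2 t / 2) = x_0 * exp(mu t) = 8*exp(-7*t)/5.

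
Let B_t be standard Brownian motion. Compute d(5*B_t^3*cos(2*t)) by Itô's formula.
d(5*B_t^3*cos(2*t)) = (-10*B_t^3*sin(2*t) + 15*B_t*cos(2*t)) dt + (15*B_t^2*cos(2*t)) dB_t

Itô's formula for f(t, x): d f(t, B_t) = (f_t + (1/2) f_xx) dt + f_x dB_t. Compute partials of f(t, x) = 5*x^3*cos(2*t):
  f_t(t,x)  = -10*x^3*sin(2*t)
  f_x(t,x)  = 15*x^2*cos(2*t)
  f_xx(t,x) = 30*x*cos(2*t)
Assemble drift = f_t + (1/2) f_xx = -10*x^3*sin(2*t) + 15*x*cos(2*t) and diffusion = f_x = 15*x^2*cos(2*t). Substituting x = B_t:
  d(5*B_t^3*cos(2*t)) = (-10*B_t^3*sin(2*t) + 15*B_t*cos(2*t)) dt + (15*B_t^2*cos(2*t)) dB_t.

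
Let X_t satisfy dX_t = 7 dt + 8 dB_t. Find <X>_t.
<X>_t = 64*t

For an Itô process dX_t = a(t) dt + b(t) dB_t, the quadratic variation is <X>_t = int_0^t b(s)^2 ds (the drift term does not contribute). Here b(s) = 8, so
  b(s)^2 = 64.
Integrating from 0 to t:
  <X>_t = int_0^t (64) ds = 64*t.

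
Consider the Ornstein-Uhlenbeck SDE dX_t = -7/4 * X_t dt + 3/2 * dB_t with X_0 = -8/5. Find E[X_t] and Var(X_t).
E[X_t] = -8*exp(-7*t/4)/5; Var(X_t) = 9/14 - 9*exp(-7*t/2)/14

The OU SDE dX = -theta X dt + sigma dB admits the integrating factor exp(theta t): d(exp(theta t) X_t) = sigma exp(theta t) dB_t. Integrating from 0 to t:
  X_t = x_0 * exp(-theta t) + sigma * int_0^t exp(-theta (t-s)) dB_s.
The Itô integral has mean 0 and (by the Itô isometry) variance sigma^2 * int_0^t exp(-2 theta (t - s)) ds = sigma^2 * (1 - exp(-2 theta t)) / (2 theta).
With theta = 7/4, sigma = 3/2, x_0 = -8/5:
  E[X_t] = -8/5 * exp(-7/4 t) = -8*exp(-7*t/4)/5
  Var(X_t) = (3/2)^2 * (1 - exp(-2*7/4 t)) / (2 * 7/4) = 9/14 - 9*exp(-7*t/2)/14.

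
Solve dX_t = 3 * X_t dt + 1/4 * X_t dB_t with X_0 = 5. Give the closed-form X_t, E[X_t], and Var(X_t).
X_t = 5 * exp((95/32) t + (1/4) B_t); E[X_t] = 5*exp(3*t); Var(X_t) = 25*(exp(t/16) - 1)*exp(6*t)

For GBM dX = mu X dt + sigma X dB with X_0 = x_0, apply Itô to Y = log X: dY = (mu - sigma^2/2) dt + sigma dB, so Y_t = log(x_0) + (mu - sigma^2/2) t + sigma B_t and hence X_t = x_0 * exp((mu - sigma^2/2) t + sigma B_t).
With mu = 3, sigma = 1/4, x_0 = 5, this gives:
  X_t = 5 * exp((95/32) * t + (1/4) * B_t).
Since sigma*B_t ~ Normal(0, sigma^2 t), E[exp(sigma*B_t)] = exp(sigma^2 t / 2); so E[X_t] = x_0 * exp((mu - sigma^2/2) t) * exp(sigma^2 t / 2) = x_0 * exp(mu t) = 5*exp(3*t).
Var(X_t) = E[X_t^2] - (E[X_t])^2 = x_0^2 * exp(2 mu t) * (exp(sigma^2 t) - 1) = 25*(exp(t/16) - 1)*exp(6*t).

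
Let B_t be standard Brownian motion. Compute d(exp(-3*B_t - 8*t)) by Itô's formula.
d(exp(-3*B_t - 8*t)) = (-7*exp(-3*B_t - 8*t)/2) dt + (-3*exp(-3*B_t - 8*t)) dB_t

Itô's formula for f(t, x): d f(t, B_t) = (f_t + (1/2) f_xx) dt + f_x dB_t. Compute partials of f(t, x) = exp(-8*t - 3*x):
  f_t(t,x)  = -8*exp(-8*t - 3*x)
  f_x(t,x)  = -3*exp(-8*t - 3*x)
  f_xx(t,x) = 9*exp(-8*t - 3*x)
Assemble drift = f_t + (1/2) f_xx = -7*exp(-8*t - 3*x)/2 and diffusion = f_x = -3*exp(-8*t - 3*x). Substituting x = B_t:
  d(exp(-3*B_t - 8*t)) = (-7*exp(-3*B_t - 8*t)/2) dt + (-3*exp(-3*B_t - 8*t)) dB_t.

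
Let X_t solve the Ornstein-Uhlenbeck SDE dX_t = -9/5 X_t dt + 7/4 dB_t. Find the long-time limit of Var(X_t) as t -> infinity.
lim Var(X_t) = 245/288

The OU SDE dX = -theta X dt + sigma dB admits the integrating factor exp(theta t): d(exp(theta t) X_t) = sigma exp(theta t) dB_t. Integrating from 0 to t gives X_t = x_0 * exp(-theta t) + sigma * int_0^t exp(-theta (t-s)) dB_s for any initial x_0. The Itô integral has variance (by the Itô isometry) sigma^2 * int_0^t exp(-2 theta (t - s)) ds = sigma^2 * (1 - exp(-2 theta t)) / (2 theta), independent of x_0.
With theta = 9/5, sigma = 7/4:
  Var(X_t) = (7/4)^2 * (1 - exp(-2*9/5 t)) / (2 * 9/5) = 245/288 - 245*exp(-18*t/5)/288.
As t -> infinity, exp(-2*9/5 t) -> 0, so the stationary variance is sigma^2 / (2 theta) = 245/288.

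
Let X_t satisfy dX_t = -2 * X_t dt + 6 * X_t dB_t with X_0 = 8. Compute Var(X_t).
Var(X_t) = (64*exp(36*t) - 64)*exp(-4*t)

For GBM dX = mu X dt + sigma X dB with X_0 = x_0, apply Itô to Y = log X: dY = (mu - sigma^2/2) dt + sigma dB, so Y_t = log(x_0) + (mu - sigma^2/2) t + sigma B_t and hence X_t = x_0 * exp((mu - sigma^2/2) t + sigma B_t).
With mu = -2, sigma = 6, x_0 = 8, this gives:
  X_t = 8 * exp((-20) * t + (6) * B_t).
Since sigma*B_t ~ Normal(0, sigma^2 t), E[exp(sigma*B_t)] = exp(sigma^2 t / 2); so E[X_t] = x_0 * exp((mu - sigma^2/2) t) * exp(sigma^2 t / 2) = x_0 * exp(mu t) = 8*exp(-2*t).
Var(X_t) = E[X_t^2] - (E[X_t])^2 = x_0^2 * exp(2 mu t) * (exp(sigma^2 t) - 1) = (64*exp(36*t) - 64)*exp(-4*t).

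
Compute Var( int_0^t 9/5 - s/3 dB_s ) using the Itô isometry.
Var = t*(25*t^2 - 405*t + 2187)/675

The Itô integral of a deterministic integrand f(s) has mean 0 because each increment f(s) * (B_{s+ds} - B_s) has mean 0. By the Itô isometry:
  Var( int_0^t f(s) dB_s ) = E[ (int_0^t f(s) dB_s)^2 ] = int_0^t f(s)^2 ds.
Here f(s) = 9/5 - s/3, so f(s)^2 = (5*s - 27)^2/225. Integrate:
  int_0^t ((5*s - 27)^2/225) ds = t*(25*t^2 - 405*t + 2187)/675.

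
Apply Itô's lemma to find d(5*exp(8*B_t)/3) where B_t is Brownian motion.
d(5*exp(8*B_t)/3) = (160*exp(8*B_t)/3) dt + (40*exp(8*B_t)/3) dB_t

Itô's formula for f(B_t) gives d f(B_t) = f'(B_t) dB_t + (1/2) f''(B_t) dt. Compute derivatives of f(x) = 5*exp(8*x)/3:
  f'(x)  = 40*exp(8*x)/3
  f''(x) = 320*exp(8*x)/3
Substitute x = B_t and multiply the f'' term by 1/2:
  drift     = (1/2) * (320*exp(8*x)/3) evaluated at B_t = 160*exp(8*B_t)/3
  diffusion = (40*exp(8*x)/3) evaluated at B_t = 40*exp(8*B_t)/3
Therefore d(5*exp(8*B_t)/3) = (160*exp(8*B_t)/3) dt + (40*exp(8*B_t)/3) dB_t.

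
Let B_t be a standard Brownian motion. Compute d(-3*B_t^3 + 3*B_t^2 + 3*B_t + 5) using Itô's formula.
d(-3*B_t^3 + 3*B_t^2 + 3*B_t + 5) = (3 - 9*B_t) dt + (-9*B_t^2 + 6*B_t + 3) dB_t

Itô's formula for f(B_t) gives d f(B_t) = f'(B_t) dB_t + (1/2) f''(B_t) dt. Compute derivatives of f(x) = -3*x^3 + 3*x^2 + 3*x + 5:
  f'(x)  = -9*x^2 + 6*x + 3
  f''(x) = 6 - 18*x
Substitute x = B_t and multiply the f'' term by 1/2:
  drift     = (1/2) * (6 - 18*x) evaluated at B_t = 3 - 9*B_t
  diffusion = (-9*x^2 + 6*x + 3) evaluated at B_t = -9*B_t^2 + 6*B_t + 3
Therefore d(-3*B_t^3 + 3*B_t^2 + 3*B_t + 5) = (3 - 9*B_t) dt + (-9*B_t^2 + 6*B_t + 3) dB_t.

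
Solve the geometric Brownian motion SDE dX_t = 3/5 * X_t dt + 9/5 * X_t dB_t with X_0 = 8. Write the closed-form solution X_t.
X_t = 8 * exp((-51/50) * t + (9/5) * B_t)

For GBM dX = mu X dt + sigma X dB with X_0 = x_0, apply Itô to Y = log X: dY = (mu - sigma^2/2) dt + sigma dB, so Y_t = log(x_0) + (mu - sigma^2/2) t + sigma B_t and hence X_t = x_0 * exp((mu - sigma^2/2) t + sigma B_t).
With mu = 3/5, sigma = 9/5, x_0 = 8, this gives:
  X_t = 8 * exp((-51/50) * t + (9/5) * B_t).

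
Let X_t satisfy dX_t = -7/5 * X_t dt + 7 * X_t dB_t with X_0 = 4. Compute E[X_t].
E[X_t] = 4*exp(-7*t/5)

For GBM dX = mu X dt + sigma X dB with X_0 = x_0, apply Itô to Y = log X: dY = (mu - sigma^2/2) dt + sigma dB, so Y_t = log(x_0) + (mu - sigma^2/2) t + sigma B_t and hence X_t = x_0 * exp((mu - sigma^2/2) t + sigma B_t).
With mu = -7/5, sigma = 7, x_0 = 4, this gives:
  X_t = 4 * exp((-259/10) * t + (7) * B_t).
Since sigma*B_t ~ Normal(0, sigma^2 t), E[exp(sigma*B_t)] = exp(sigma^2 t / 2); so E[X_t] = x_0 * exp((mu - sigma^2/2) t) * exp(sigma^2 t / 2) = x_0 * exp(mu t) = 4*exp(-7*t/5).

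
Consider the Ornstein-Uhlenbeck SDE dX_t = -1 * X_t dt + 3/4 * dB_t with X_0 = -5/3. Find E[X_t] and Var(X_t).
E[X_t] = -5*exp(-t)/3; Var(X_t) = 9/32 - 9*exp(-2*t)/32

The OU SDE dX = -theta X dt + sigma dB admits the integrating factor exp(theta t): d(exp(theta t) X_t) = sigma exp(theta t) dB_t. Integrating from 0 to t:
  X_t = x_0 * exp(-theta t) + sigma * int_0^t exp(-theta (t-s)) dB_s.
The Itô integral has mean 0 and (by the Itô isometry) variance sigma^2 * int_0^t exp(-2 theta (t - s)) ds = sigma^2 * (1 - exp(-2 theta t)) / (2 theta).
With theta = 1, sigma = 3/4, x_0 = -5/3:
  E[X_t] = -5/3 * exp(-1 t) = -5*exp(-t)/3
  Var(X_t) = (3/4)^2 * (1 - exp(-2*1 t)) / (2 * 1) = 9/32 - 9*exp(-2*t)/32.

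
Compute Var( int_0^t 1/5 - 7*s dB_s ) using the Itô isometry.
Var = t*(1225*t^2 - 105*t + 3)/75

The Itô integral of a deterministic integrand f(s) has mean 0 because each increment f(s) * (B_{s+ds} - B_s) has mean 0. By the Itô isometry:
  Var( int_0^t f(s) dB_s ) = E[ (int_0^t f(s) dB_s)^2 ] = int_0^t f(s)^2 ds.
Here f(s) = 1/5 - 7*s, so f(s)^2 = (35*s - 1)^2/25. Integrate:
  int_0^t ((35*s - 1)^2/25) ds = t*(1225*t^2 - 105*t + 3)/75.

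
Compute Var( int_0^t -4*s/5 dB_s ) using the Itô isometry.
Var = 16*t^3/75

The Itô integral of a deterministic integrand f(s) has mean 0 because each increment f(s) * (B_{s+ds} - B_s) has mean 0. By the Itô isometry:
  Var( int_0^t f(s) dB_s ) = E[ (int_0^t f(s) dB_s)^2 ] = int_0^t f(s)^2 ds.
Here f(s) = -4*s/5, so f(s)^2 = 16*s^2/25. Integrate:
  int_0^t (16*s^2/25) ds = 16*t^3/75.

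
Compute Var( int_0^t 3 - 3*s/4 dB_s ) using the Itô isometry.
Var = 3*t*(t^2 - 12*t + 48)/16

The Itô integral of a deterministic integrand f(s) has mean 0 because each increment f(s) * (B_{s+ds} - B_s) has mean 0. By the Itô isometry:
  Var( int_0^t f(s) dB_s ) = E[ (int_0^t f(s) dB_s)^2 ] = int_0^t f(s)^2 ds.
Here f(s) = 3 - 3*s/4, so f(s)^2 = 9*(s - 4)^2/16. Integrate:
  int_0^t (9*(s - 4)^2/16) ds = 3*t*(t^2 - 12*t + 48)/16.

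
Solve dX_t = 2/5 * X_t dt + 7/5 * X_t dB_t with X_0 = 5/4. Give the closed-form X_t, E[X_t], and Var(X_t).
X_t = 5/4 * exp((-29/50) t + (7/5) B_t); E[X_t] = 5*exp(2*t/5)/4; Var(X_t) = 25*(exp(49*t/25) - 1)*exp(4*t/5)/16

For GBM dX = mu X dt + sigma X dB with X_0 = x_0, apply Itô to Y = log X: dY = (mu - sigma^2/2) dt + sigma dB, so Y_t = log(x_0) + (mu - sigma^2/2) t + sigma B_t and hence X_t = x_0 * exp((mu - sigma^2/2) t + sigma B_t).
With mu = 2/5, sigma = 7/5, x_0 = 5/4, this gives:
  X_t = 5/4 * exp((-29/50) * t + (7/5) * B_t).
Since sigma*B_t ~ Normal(0, sigma^2 t), E[exp(sigma*B_t)] = exp(sigma^2 t / 2); so E[X_t] = x_0 * exp((mu - sigma^2/2) t) * exp(sigma^2 t / 2) = x_0 * exp(mu t) = 5*exp(2*t/5)/4.
Var(X_t) = E[X_t^2] - (E[X_t])^2 = x_0^2 * exp(2 mu t) * (exp(sigma^2 t) - 1) = 25*(exp(49*t/25) - 1)*exp(4*t/5)/16.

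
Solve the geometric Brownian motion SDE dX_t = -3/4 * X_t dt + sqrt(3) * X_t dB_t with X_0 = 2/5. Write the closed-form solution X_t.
X_t = 2/5 * exp((-9/4) * t + (sqrt(3)) * B_t)

For GBM dX = mu X dt + sigma X dB with X_0 = x_0, apply Itô to Y = log X: dY = (mu - sigma^2/2) dt + sigma dB, so Y_t = log(x_0) + (mu - sigma^2/2) t + sigma B_t and hence X_t = x_0 * exp((mu - sigma^2/2) t + sigma B_t).
With mu = -3/4, sigma = sqrt(3), x_0 = 2/5, this gives:
  X_t = 2/5 * exp((-9/4) * t + (sqrt(3)) * B_t).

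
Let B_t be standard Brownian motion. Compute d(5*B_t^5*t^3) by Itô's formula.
d(5*B_t^5*t^3) = (B_t^3*t^2*(15*B_t^2 + 50*t)) dt + (25*B_t^4*t^3) dB_t

Itô's formula for f(t, x): d f(t, B_t) = (f_t + (1/2) f_xx) dt + f_x dB_t. Compute partials of f(t, x) = 5*t^3*x^5:
  f_t(t,x)  = 15*t^2*x^5
  f_x(t,x)  = 25*t^3*x^4
  f_xx(t,x) = 100*t^3*x^3
Assemble drift = f_t + (1/2) f_xx = t^2*x^3*(50*t + 15*x^2) and diffusion = f_x = 25*t^3*x^4. Substituting x = B_t:
  d(5*B_t^5*t^3) = (B_t^3*t^2*(15*B_t^2 + 50*t)) dt + (25*B_t^4*t^3) dB_t.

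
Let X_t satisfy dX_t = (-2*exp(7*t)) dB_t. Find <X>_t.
<X>_t = 2*exp(14*t)/7 - 2/7

For an Itô process dX_t = a(t) dt + b(t) dB_t, the quadratic variation is <X>_t = int_0^t b(s)^2 ds (the drift term does not contribute). Here b(s) = -2*exp(7*s), so
  b(s)^2 = 4*exp(14*s).
Integrating from 0 to t:
  <X>_t = int_0^t (4*exp(14*s)) ds = 2*exp(14*t)/7 - 2/7.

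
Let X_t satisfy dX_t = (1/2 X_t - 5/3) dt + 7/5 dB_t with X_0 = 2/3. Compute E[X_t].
E[X_t] = 10/3 - 8*exp(t/2)/3

Taking expectations and using E[dB_t] = 0, the mean m(t) = E[X_t] satisfies the ODE m'(t) = a m(t) + b with m(0) = x_0. With a = 1/2, b = -5/3, x_0 = 2/3, the solution is
  m(t) = x_0 * exp(a t) + (b/a) * (exp(a t) - 1)
       = (2/3) * exp((1/2) t) + ((-5/3)/(1/2)) * (exp((1/2) t) - 1)
       = 10/3 - 8*exp(t/2)/3.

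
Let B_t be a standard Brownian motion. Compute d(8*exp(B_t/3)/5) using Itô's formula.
d(8*exp(B_t/3)/5) = (4*exp(B_t/3)/45) dt + (8*exp(B_t/3)/15) dB_t

Itô's formula for f(B_t) gives d f(B_t) = f'(B_t) dB_t + (1/2) f''(B_t) dt. Compute derivatives of f(x) = 8*exp(x/3)/5:
  f'(x)  = 8*exp(x/3)/15
  f''(x) = 8*exp(x/3)/45
Substitute x = B_t and multiply the f'' term by 1/2:
  drift     = (1/2) * (8*exp(x/3)/45) evaluated at B_t = 4*exp(B_t/3)/45
  diffusion = (8*exp(x/3)/15) evaluated at B_t = 8*exp(B_t/3)/15
Therefore d(8*exp(B_t/3)/5) = (4*exp(B_t/3)/45) dt + (8*exp(B_t/3)/15) dB_t.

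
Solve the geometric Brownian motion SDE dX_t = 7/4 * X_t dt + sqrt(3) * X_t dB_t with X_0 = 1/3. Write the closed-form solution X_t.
X_t = 1/3 * exp((1/4) * t + (sqrt(3)) * B_t)

For GBM dX = mu X dt + sigma X dB with X_0 = x_0, apply Itô to Y = log X: dY = (mu - sigma^2/2) dt + sigma dB, so Y_t = log(x_0) + (mu - sigma^2/2) t + sigma B_t and hence X_t = x_0 * exp((mu - sigma^2/2) t + sigma B_t).
With mu = 7/4, sigma = sqrt(3), x_0 = 1/3, this gives:
  X_t = 1/3 * exp((1/4) * t + (sqrt(3)) * B_t).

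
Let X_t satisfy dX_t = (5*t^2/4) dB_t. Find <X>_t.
<X>_t = 5*t^5/16

For an Itô process dX_t = a(t) dt + b(t) dB_t, the quadratic variation is <X>_t = int_0^t b(s)^2 ds (the drift term does not contribute). Here b(s) = 5*s^2/4, so
  b(s)^2 = 25*s^4/16.
Integrating from 0 to t:
  <X>_t = int_0^t (25*s^4/16) ds = 5*t^5/16.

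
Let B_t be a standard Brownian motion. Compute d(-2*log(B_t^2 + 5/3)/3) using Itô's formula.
d(-2*log(B_t^2 + 5/3)/3) = (2*(3*B_t^2 - 5)/(3*B_t^2 + 5)^2) dt + (-4*B_t/(3*B_t^2 + 5)) dB_t

Itô's formula for f(B_t) gives d f(B_t) = f'(B_t) dB_t + (1/2) f''(B_t) dt. Compute derivatives of f(x) = -2*log(x^2 + 5/3)/3:
  f'(x)  = -4*x/(3*x^2 + 5)
  f''(x) = 4*(3*x^2 - 5)/(3*x^2 + 5)^2
Substitute x = B_t and multiply the f'' term by 1/2:
  drift     = (1/2) * (4*(3*x^2 - 5)/(3*x^2 + 5)^2) evaluated at B_t = 2*(3*B_t^2 - 5)/(3*B_t^2 + 5)^2
  diffusion = (-4*x/(3*x^2 + 5)) evaluated at B_t = -4*B_t/(3*B_t^2 + 5)
Therefore d(-2*log(B_t^2 + 5/3)/3) = (2*(3*B_t^2 - 5)/(3*B_t^2 + 5)^2) dt + (-4*B_t/(3*B_t^2 + 5)) dB_t.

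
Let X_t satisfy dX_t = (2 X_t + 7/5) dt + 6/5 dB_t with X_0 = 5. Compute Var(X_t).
Var(X_t) = 9*exp(4*t)/25 - 9/25

The variance V(t) = Var(X_t) satisfies V'(t) = 2 a V(t) + c^2 with V(0) = 0 (drift coefficient is linear in X, diffusion is constant). With a = 2, c = 6/5, the solution is
  V(t) = (c^2 / (2 a)) * (exp(2 a t) - 1)
       = ((6/5)^2 / (2*2)) * (exp(4 t) - 1)
       = 9*exp(4*t)/25 - 9/25.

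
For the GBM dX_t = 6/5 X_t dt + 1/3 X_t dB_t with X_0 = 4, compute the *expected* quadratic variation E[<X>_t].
E[<X>_t] = 80*exp(113*t/45)/113 - 80/113

<X>_t = int_0^t ((1/3) * X_s)^2 ds. Taking expectation inside the integral: E[<X>_t] = (1/3)^2 * int_0^t E[X_s^2] ds. For GBM, E[X_s^2] = x_0^2 * exp((2 mu + sigma^2) s). Integrating:
  E[<X>_t] = (1/3)^2 * 4^2 * (exp((2*(6/5) + (1/3)^2) t) - 1) / (2*(6/5) + (1/3)^2)
           = (1/3)^2 * 4^2 * (exp((113/45) t) - 1) / (113/45) = 80*exp(113*t/45)/113 - 80/113.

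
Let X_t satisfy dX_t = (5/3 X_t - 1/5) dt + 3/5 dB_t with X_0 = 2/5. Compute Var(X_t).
Var(X_t) = 27*exp(10*t/3)/250 - 27/250

The variance V(t) = Var(X_t) satisfies V'(t) = 2 a V(t) + c^2 with V(0) = 0 (drift coefficient is linear in X, diffusion is constant). With a = 5/3, c = 3/5, the solution is
  V(t) = (c^2 / (2 a)) * (exp(2 a t) - 1)
       = ((3/5)^2 / (2*(5/3))) * (exp((10/3) t) - 1)
       = 27*exp(10*t/3)/250 - 27/250.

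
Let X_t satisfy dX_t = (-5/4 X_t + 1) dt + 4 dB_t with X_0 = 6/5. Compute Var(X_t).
Var(X_t) = 32/5 - 32*exp(-5*t/2)/5

The variance V(t) = Var(X_t) satisfies V'(t) = 2 a V(t) + c^2 with V(0) = 0 (drift coefficient is linear in X, diffusion is constant). With a = -5/4, c = 4, the solution is
  V(t) = (c^2 / (2 a)) * (exp(2 a t) - 1)
       = (4^2 / (2*(-5/4))) * (exp((-5/2) t) - 1)
       = 32/5 - 32*exp(-5*t/2)/5.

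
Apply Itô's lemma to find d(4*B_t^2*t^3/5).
d(4*B_t^2*t^3/5) = (4*t^2*(3*B_t^2 + t)/5) dt + (8*B_t*t^3/5) dB_t

Itô's formula for f(t, x): d f(t, B_t) = (f_t + (1/2) f_xx) dt + f_x dB_t. Compute partials of f(t, x) = 4*t^3*x^2/5:
  f_t(t,x)  = 12*t^2*x^2/5
  f_x(t,x)  = 8*t^3*x/5
  f_xx(t,x) = 8*t^3/5
Assemble drift = f_t + (1/2) f_xx = 4*t^2*(t + 3*x^2)/5 and diffusion = f_x = 8*t^3*x/5. Substituting x = B_t:
  d(4*B_t^2*t^3/5) = (4*t^2*(3*B_t^2 + t)/5) dt + (8*B_t*t^3/5) dB_t.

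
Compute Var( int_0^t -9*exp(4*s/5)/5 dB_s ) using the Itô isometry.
Var = 81*exp(8*t/5)/40 - 81/40

The Itô integral of a deterministic integrand f(s) has mean 0 because each increment f(s) * (B_{s+ds} - B_s) has mean 0. By the Itô isometry:
  Var( int_0^t f(s) dB_s ) = E[ (int_0^t f(s) dB_s)^2 ] = int_0^t f(s)^2 ds.
Here f(s) = -9*exp(4*s/5)/5, so f(s)^2 = 81*exp(8*s/5)/25. Integrate:
  int_0^t (81*exp(8*s/5)/25) ds = 81*exp(8*t/5)/40 - 81/40.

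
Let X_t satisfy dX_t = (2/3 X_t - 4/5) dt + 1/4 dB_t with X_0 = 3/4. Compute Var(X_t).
Var(X_t) = 3*exp(4*t/3)/64 - 3/64

The variance V(t) = Var(X_t) satisfies V'(t) = 2 a V(t) + c^2 with V(0) = 0 (drift coefficient is linear in X, diffusion is constant). With a = 2/3, c = 1/4, the solution is
  V(t) = (c^2 / (2 a)) * (exp(2 a t) - 1)
       = ((1/4)^2 / (2*(2/3))) * (exp((4/3) t) - 1)
       = 3*exp(4*t/3)/64 - 3/64.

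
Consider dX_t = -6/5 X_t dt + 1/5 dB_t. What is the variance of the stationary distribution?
lim Var(X_t) = 1/60

The OU SDE dX = -theta X dt + sigma dB admits the integrating factor exp(theta t): d(exp(theta t) X_t) = sigma exp(theta t) dB_t. Integrating from 0 to t gives X_t = x_0 * exp(-theta t) + sigma * int_0^t exp(-theta (t-s)) dB_s for any initial x_0. The Itô integral has variance (by the Itô isometry) sigma^2 * int_0^t exp(-2 theta (t - s)) ds = sigma^2 * (1 - exp(-2 theta t)) / (2 theta), independent of x_0.
With theta = 6/5, sigma = 1/5:
  Var(X_t) = (1/5)^2 * (1 - exp(-2*6/5 t)) / (2 * 6/5) = 1/60 - exp(-12*t/5)/60.
As t -> infinity, exp(-2*6/5 t) -> 0, so the stationary variance is sigma^2 / (2 theta) = 1/60.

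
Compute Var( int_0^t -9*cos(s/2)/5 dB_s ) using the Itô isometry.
Var = 81*t/50 + 81*sin(t)/50

The Itô integral of a deterministic integrand f(s) has mean 0 because each increment f(s) * (B_{s+ds} - B_s) has mean 0. By the Itô isometry:
  Var( int_0^t f(s) dB_s ) = E[ (int_0^t f(s) dB_s)^2 ] = int_0^t f(s)^2 ds.
Here f(s) = -9*cos(s/2)/5, so f(s)^2 = 81*cos(s/2)^2/25. Integrate:
  int_0^t (81*cos(s/2)^2/25) ds = 81*t/50 + 81*sin(t)/50.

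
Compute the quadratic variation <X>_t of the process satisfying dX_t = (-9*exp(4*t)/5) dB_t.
<X>_t = 81*exp(8*t)/200 - 81/200

For an Itô process dX_t = a(t) dt + b(t) dB_t, the quadratic variation is <X>_t = int_0^t b(s)^2 ds (the drift term does not contribute). Here b(s) = -9*exp(4*s)/5, so
  b(s)^2 = 81*exp(8*s)/25.
Integrating from 0 to t:
  <X>_t = int_0^t (81*exp(8*s)/25) ds = 81*exp(8*t)/200 - 81/200.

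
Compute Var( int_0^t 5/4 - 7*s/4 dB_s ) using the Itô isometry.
Var = t*(49*t^2 - 105*t + 75)/48

The Itô integral of a deterministic integrand f(s) has mean 0 because each increment f(s) * (B_{s+ds} - B_s) has mean 0. By the Itô isometry:
  Var( int_0^t f(s) dB_s ) = E[ (int_0^t f(s) dB_s)^2 ] = int_0^t f(s)^2 ds.
Here f(s) = 5/4 - 7*s/4, so f(s)^2 = (7*s - 5)^2/16. Integrate:
  int_0^t ((7*s - 5)^2/16) ds = t*(49*t^2 - 105*t + 75)/48.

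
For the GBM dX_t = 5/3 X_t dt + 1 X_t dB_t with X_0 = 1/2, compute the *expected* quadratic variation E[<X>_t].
E[<X>_t] = 3*exp(13*t/3)/52 - 3/52

<X>_t = int_0^t (1 * X_s)^2 ds. Taking expectation inside the integral: E[<X>_t] = 1^2 * int_0^t E[X_s^2] ds. For GBM, E[X_s^2] = x_0^2 * exp((2 mu + sigma^2) s). Integrating:
  E[<X>_t] = 1^2 * (1/2)^2 * (exp((2*(5/3) + 1^2) t) - 1) / (2*(5/3) + 1^2)
           = 1^2 * (1/2)^2 * (exp((13/3) t) - 1) / (13/3) = 3*exp(13*t/3)/52 - 3/52.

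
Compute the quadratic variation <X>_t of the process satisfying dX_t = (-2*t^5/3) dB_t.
<X>_t = 4*t^11/99

For an Itô process dX_t = a(t) dt + b(t) dB_t, the quadratic variation is <X>_t = int_0^t b(s)^2 ds (the drift term does not contribute). Here b(s) = -2*s^5/3, so
  b(s)^2 = 4*s^10/9.
Integrating from 0 to t:
  <X>_t = int_0^t (4*s^10/9) ds = 4*t^11/99.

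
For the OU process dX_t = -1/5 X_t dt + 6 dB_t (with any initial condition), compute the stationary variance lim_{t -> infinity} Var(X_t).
lim Var(X_t) = 90

The OU SDE dX = -theta X dt + sigma dB admits the integrating factor exp(theta t): d(exp(theta t) X_t) = sigma exp(theta t) dB_t. Integrating from 0 to t gives X_t = x_0 * exp(-theta t) + sigma * int_0^t exp(-theta (t-s)) dB_s for any initial x_0. The Itô integral has variance (by the Itô isometry) sigma^2 * int_0^t exp(-2 theta (t - s)) ds = sigma^2 * (1 - exp(-2 theta t)) / (2 theta), independent of x_0.
With theta = 1/5, sigma = 6:
  Var(X_t) = (6)^2 * (1 - exp(-2*1/5 t)) / (2 * 1/5) = 90 - 90*exp(-2*t/5).
As t -> infinity, exp(-2*1/5 t) -> 0, so the stationary variance is sigma^2 / (2 theta) = 90.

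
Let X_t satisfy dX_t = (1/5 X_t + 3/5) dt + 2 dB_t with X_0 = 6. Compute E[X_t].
E[X_t] = 9*exp(t/5) - 3

Taking expectations and using E[dB_t] = 0, the mean m(t) = E[X_t] satisfies the ODE m'(t) = a m(t) + b with m(0) = x_0. With a = 1/5, b = 3/5, x_0 = 6, the solution is
  m(t) = x_0 * exp(a t) + (b/a) * (exp(a t) - 1)
       = 6 * exp((1/5) t) + ((3/5)/(1/5)) * (exp((1/5) t) - 1)
       = 9*exp(t/5) - 3.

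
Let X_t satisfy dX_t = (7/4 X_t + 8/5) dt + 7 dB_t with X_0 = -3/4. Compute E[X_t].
E[X_t] = 23*exp(7*t/4)/140 - 32/35

Taking expectations and using E[dB_t] = 0, the mean m(t) = E[X_t] satisfies the ODE m'(t) = a m(t) + b with m(0) = x_0. With a = 7/4, b = 8/5, x_0 = -3/4, the solution is
  m(t) = x_0 * exp(a t) + (b/a) * (exp(a t) - 1)
       = (-3/4) * exp((7/4) t) + ((8/5)/(7/4)) * (exp((7/4) t) - 1)
       = 23*exp(7*t/4)/140 - 32/35.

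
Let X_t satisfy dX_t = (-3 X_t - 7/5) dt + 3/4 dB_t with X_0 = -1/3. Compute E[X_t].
E[X_t] = -7/15 + 2*exp(-3*t)/15

Taking expectations and using E[dB_t] = 0, the mean m(t) = E[X_t] satisfies the ODE m'(t) = a m(t) + b with m(0) = x_0. With a = -3, b = -7/5, x_0 = -1/3, the solution is
  m(t) = x_0 * exp(a t) + (b/a) * (exp(a t) - 1)
       = (-1/3) * exp((-3) t) + ((-7/5)/(-3)) * (exp((-3) t) - 1)
       = -7/15 + 2*exp(-3*t)/15.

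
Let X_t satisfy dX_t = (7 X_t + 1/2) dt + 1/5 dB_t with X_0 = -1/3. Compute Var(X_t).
Var(X_t) = exp(14*t)/350 - 1/350

The variance V(t) = Var(X_t) satisfies V'(t) = 2 a V(t) + c^2 with V(0) = 0 (drift coefficient is linear in X, diffusion is constant). With a = 7, c = 1/5, the solution is
  V(t) = (c^2 / (2 a)) * (exp(2 a t) - 1)
       = ((1/5)^2 / (2*7)) * (exp(14 t) - 1)
       = exp(14*t)/350 - 1/350.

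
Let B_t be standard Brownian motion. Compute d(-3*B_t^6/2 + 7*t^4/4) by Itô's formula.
d(-3*B_t^6/2 + 7*t^4/4) = (-45*B_t^4/2 + 7*t^3) dt + (-9*B_t^5) dB_t

Itô's formula for f(t, x): d f(t, B_t) = (f_t + (1/2) f_xx) dt + f_x dB_t. Compute partials of f(t, x) = 7*t^4/4 - 3*x^6/2:
  f_t(t,x)  = 7*t^3
  f_x(t,x)  = -9*x^5
  f_xx(t,x) = -45*x^4
Assemble drift = f_t + (1/2) f_xx = 7*t^3 - 45*x^4/2 and diffusion = f_x = -9*x^5. Substituting x = B_t:
  d(-3*B_t^6/2 + 7*t^4/4) = (-45*B_t^4/2 + 7*t^3) dt + (-9*B_t^5) dB_t.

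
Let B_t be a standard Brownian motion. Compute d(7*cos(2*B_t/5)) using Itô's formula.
d(7*cos(2*B_t/5)) = (-14*cos(2*B_t/5)/25) dt + (-14*sin(2*B_t/5)/5) dB_t

Itô's formula for f(B_t) gives d f(B_t) = f'(B_t) dB_t + (1/2) f''(B_t) dt. Compute derivatives of f(x) = 7*cos(2*x/5):
  f'(x)  = -14*sin(2*x/5)/5
  f''(x) = -28*cos(2*x/5)/25
Substitute x = B_t and multiply the f'' term by 1/2:
  drift     = (1/2) * (-28*cos(2*x/5)/25) evaluated at B_t = -14*cos(2*B_t/5)/25
  diffusion = (-14*sin(2*x/5)/5) evaluated at B_t = -14*sin(2*B_t/5)/5
Therefore d(7*cos(2*B_t/5)) = (-14*cos(2*B_t/5)/25) dt + (-14*sin(2*B_t/5)/5) dB_t.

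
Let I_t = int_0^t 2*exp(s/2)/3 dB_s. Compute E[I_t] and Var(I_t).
E[I_t] = 0; Var(I_t) = 4*exp(t)/9 - 4/9

The Itô integral of a deterministic integrand f(s) has mean 0 because each increment f(s) * (B_{s+ds} - B_s) has mean 0. By the Itô isometry:
  Var( int_0^t f(s) dB_s ) = E[ (int_0^t f(s) dB_s)^2 ] = int_0^t f(s)^2 ds.
Here f(s) = 2*exp(s/2)/3, so f(s)^2 = 4*exp(s)/9. Integrate:
  int_0^t (4*exp(s)/9) ds = 4*exp(t)/9 - 4/9.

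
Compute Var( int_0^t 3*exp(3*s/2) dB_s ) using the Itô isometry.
Var = 3*exp(3*t) - 3

The Itô integral of a deterministic integrand f(s) has mean 0 because each increment f(s) * (B_{s+ds} - B_s) has mean 0. By the Itô isometry:
  Var( int_0^t f(s) dB_s ) = E[ (int_0^t f(s) dB_s)^2 ] = int_0^t f(s)^2 ds.
Here f(s) = 3*exp(3*s/2), so f(s)^2 = 9*exp(3*s). Integrate:
  int_0^t (9*exp(3*s)) ds = 3*exp(3*t) - 3.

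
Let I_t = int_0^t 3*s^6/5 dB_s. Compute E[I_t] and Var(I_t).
E[I_t] = 0; Var(I_t) = 9*t^13/325

The Itô integral of a deterministic integrand f(s) has mean 0 because each increment f(s) * (B_{s+ds} - B_s) has mean 0. By the Itô isometry:
  Var( int_0^t f(s) dB_s ) = E[ (int_0^t f(s) dB_s)^2 ] = int_0^t f(s)^2 ds.
Here f(s) = 3*s^6/5, so f(s)^2 = 9*s^12/25. Integrate:
  int_0^t (9*s^12/25) ds = 9*t^13/325.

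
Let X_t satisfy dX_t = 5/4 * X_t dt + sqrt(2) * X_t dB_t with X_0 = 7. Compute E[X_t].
E[X_t] = 7*exp(5*t/4)

For GBM dX = mu X dt + sigma X dB with X_0 = x_0, apply Itô to Y = log X: dY = (mu - sigma^2/2) dt + sigma dB, so Y_t = log(x_0) + (mu - sigma^2/2) t + sigma B_t and hence X_t = x_0 * exp((mu - sigma^2/2) t + sigma B_t).
With mu = 5/4, sigma = sqrt(2), x_0 = 7, this gives:
  X_t = 7 * exp((1/4) * t + (sqrt(2)) * B_t).
Since sigma*B_t ~ Normal(0, sigma^2 t), E[exp(sigma*B_t)] = exp(sigma^2 t / 2); so E[X_t] = x_0 * exp((mu - sigma^2/2) t) * exp(sigma^2 t / 2) = x_0 * exp(mu t) = 7*exp(5*t/4).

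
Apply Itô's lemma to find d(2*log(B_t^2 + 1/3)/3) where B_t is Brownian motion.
d(2*log(B_t^2 + 1/3)/3) = (2*(1 - 3*B_t^2)/(3*B_t^2 + 1)^2) dt + (4*B_t/(3*B_t^2 + 1)) dB_t

Itô's formula for f(B_t) gives d f(B_t) = f'(B_t) dB_t + (1/2) f''(B_t) dt. Compute derivatives of f(x) = 2*log(x^2 + 1/3)/3:
  f'(x)  = 4*x/(3*x^2 + 1)
  f''(x) = 4*(1 - 3*x^2)/(3*x^2 + 1)^2
Substitute x = B_t and multiply the f'' term by 1/2:
  drift     = (1/2) * (4*(1 - 3*x^2)/(3*x^2 + 1)^2) evaluated at B_t = 2*(1 - 3*B_t^2)/(3*B_t^2 + 1)^2
  diffusion = (4*x/(3*x^2 + 1)) evaluated at B_t = 4*B_t/(3*B_t^2 + 1)
Therefore d(2*log(B_t^2 + 1/3)/3) = (2*(1 - 3*B_t^2)/(3*B_t^2 + 1)^2) dt + (4*B_t/(3*B_t^2 + 1)) dB_t.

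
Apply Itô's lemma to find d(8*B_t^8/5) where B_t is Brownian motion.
d(8*B_t^8/5) = (224*B_t^6/5) dt + (64*B_t^7/5) dB_t

Itô's formula for f(B_t) gives d f(B_t) = f'(B_t) dB_t + (1/2) f''(B_t) dt. Compute derivatives of f(x) = 8*x^8/5:
  f'(x)  = 64*x^7/5
  f''(x) = 448*x^6/5
Substitute x = B_t and multiply the f'' term by 1/2:
  drift     = (1/2) * (448*x^6/5) evaluated at B_t = 224*B_t^6/5
  diffusion = (64*x^7/5) evaluated at B_t = 64*B_t^7/5
Therefore d(8*B_t^8/5) = (224*B_t^6/5) dt + (64*B_t^7/5) dB_t.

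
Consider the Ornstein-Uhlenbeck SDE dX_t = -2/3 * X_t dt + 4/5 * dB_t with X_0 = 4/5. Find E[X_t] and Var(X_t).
E[X_t] = 4*exp(-2*t/3)/5; Var(X_t) = 12/25 - 12*exp(-4*t/3)/25

The OU SDE dX = -theta X dt + sigma dB admits the integrating factor exp(theta t): d(exp(theta t) X_t) = sigma exp(theta t) dB_t. Integrating from 0 to t:
  X_t = x_0 * exp(-theta t) + sigma * int_0^t exp(-theta (t-s)) dB_s.
The Itô integral has mean 0 and (by the Itô isometry) variance sigma^2 * int_0^t exp(-2 theta (t - s)) ds = sigma^2 * (1 - exp(-2 theta t)) / (2 theta).
With theta = 2/3, sigma = 4/5, x_0 = 4/5:
  E[X_t] = 4/5 * exp(-2/3 t) = 4*exp(-2*t/3)/5
  Var(X_t) = (4/5)^2 * (1 - exp(-2*2/3 t)) / (2 * 2/3) = 12/25 - 12*exp(-4*t/3)/25.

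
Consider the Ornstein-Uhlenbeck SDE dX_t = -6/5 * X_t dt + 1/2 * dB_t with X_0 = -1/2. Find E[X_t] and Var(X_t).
E[X_t] = -exp(-6*t/5)/2; Var(X_t) = 5/48 - 5*exp(-12*t/5)/48

The OU SDE dX = -theta X dt + sigma dB admits the integrating factor exp(theta t): d(exp(theta t) X_t) = sigma exp(theta t) dB_t. Integrating from 0 to t:
  X_t = x_0 * exp(-theta t) + sigma * int_0^t exp(-theta (t-s)) dB_s.
The Itô integral has mean 0 and (by the Itô isometry) variance sigma^2 * int_0^t exp(-2 theta (t - s)) ds = sigma^2 * (1 - exp(-2 theta t)) / (2 theta).
With theta = 6/5, sigma = 1/2, x_0 = -1/2:
  E[X_t] = -1/2 * exp(-6/5 t) = -exp(-6*t/5)/2
  Var(X_t) = (1/2)^2 * (1 - exp(-2*6/5 t)) / (2 * 6/5) = 5/48 - 5*exp(-12*t/5)/48.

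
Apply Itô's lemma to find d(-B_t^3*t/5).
d(-B_t^3*t/5) = (B_t*(-B_t^2 - 3*t)/5) dt + (-3*B_t^2*t/5) dB_t

Itô's formula for f(t, x): d f(t, B_t) = (f_t + (1/2) f_xx) dt + f_x dB_t. Compute partials of f(t, x) = -t*x^3/5:
  f_t(t,x)  = -x^3/5
  f_x(t,x)  = -3*t*x^2/5
  f_xx(t,x) = -6*t*x/5
Assemble drift = f_t + (1/2) f_xx = x*(-3*t - x^2)/5 and diffusion = f_x = -3*t*x^2/5. Substituting x = B_t:
  d(-B_t^3*t/5) = (B_t*(-B_t^2 - 3*t)/5) dt + (-3*B_t^2*t/5) dB_t.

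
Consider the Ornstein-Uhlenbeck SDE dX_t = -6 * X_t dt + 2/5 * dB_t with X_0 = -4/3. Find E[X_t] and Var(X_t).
E[X_t] = -4*exp(-6*t)/3; Var(X_t) = 1/75 - exp(-12*t)/75

The OU SDE dX = -theta X dt + sigma dB admits the integrating factor exp(theta t): d(exp(theta t) X_t) = sigma exp(theta t) dB_t. Integrating from 0 to t:
  X_t = x_0 * exp(-theta t) + sigma * int_0^t exp(-theta (t-s)) dB_s.
The Itô integral has mean 0 and (by the Itô isometry) variance sigma^2 * int_0^t exp(-2 theta (t - s)) ds = sigma^2 * (1 - exp(-2 theta t)) / (2 theta).
With theta = 6, sigma = 2/5, x_0 = -4/3:
  E[X_t] = -4/3 * exp(-6 t) = -4*exp(-6*t)/3
  Var(X_t) = (2/5)^2 * (1 - exp(-2*6 t)) / (2 * 6) = 1/75 - exp(-12*t)/75.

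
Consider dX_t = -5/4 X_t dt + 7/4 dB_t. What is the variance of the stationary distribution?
lim Var(X_t) = 49/40

The OU SDE dX = -theta X dt + sigma dB admits the integrating factor exp(theta t): d(exp(theta t) X_t) = sigma exp(theta t) dB_t. Integrating from 0 to t gives X_t = x_0 * exp(-theta t) + sigma * int_0^t exp(-theta (t-s)) dB_s for any initial x_0. The Itô integral has variance (by the Itô isometry) sigma^2 * int_0^t exp(-2 theta (t - s)) ds = sigma^2 * (1 - exp(-2 theta t)) / (2 theta), independent of x_0.
With theta = 5/4, sigma = 7/4:
  Var(X_t) = (7/4)^2 * (1 - exp(-2*5/4 t)) / (2 * 5/4) = 49/40 - 49*exp(-5*t/2)/40.
As t -> infinity, exp(-2*5/4 t) -> 0, so the stationary variance is sigma^2 / (2 theta) = 49/40.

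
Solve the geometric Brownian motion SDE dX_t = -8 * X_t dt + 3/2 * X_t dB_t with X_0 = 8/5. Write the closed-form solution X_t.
X_t = 8/5 * exp((-73/8) * t + (3/2) * B_t)

For GBM dX = mu X dt + sigma X dB with X_0 = x_0, apply Itô to Y = log X: dY = (mu - sigma^2/2) dt + sigma dB, so Y_t = log(x_0) + (mu - sigma^2/2) t + sigma B_t and hence X_t = x_0 * exp((mu - sigma^2/2) t + sigma B_t).
With mu = -8, sigma = 3/2, x_0 = 8/5, this gives:
  X_t = 8/5 * exp((-73/8) * t + (3/2) * B_t).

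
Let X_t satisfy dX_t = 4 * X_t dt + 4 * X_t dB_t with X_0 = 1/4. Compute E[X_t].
E[X_t] = exp(4*t)/4

For GBM dX = mu X dt + sigma X dB with X_0 = x_0, apply Itô to Y = log X: dY = (mu - sigma^2/2) dt + sigma dB, so Y_t = log(x_0) + (mu - sigma^2/2) t + sigma B_t and hence X_t = x_0 * exp((mu - sigma^2/2) t + sigma B_t).
With mu = 4, sigma = 4, x_0 = 1/4, this gives:
  X_t = 1/4 * exp((-4) * t + (4) * B_t).
Since sigma*B_t ~ Normal(0, sigma^2 t), E[exp(sigma*B_t)] = exp(sigma^2 t / 2); so E[X_t] = x_0 * exp((mu - sigma^2/2) t) * exp(sigma^2 t / 2) = x_0 * exp(mu t) = exp(4*t)/4.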